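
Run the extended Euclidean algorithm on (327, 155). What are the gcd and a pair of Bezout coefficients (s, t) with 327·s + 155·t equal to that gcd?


Euclidean algorithm on (327, 155) — divide until remainder is 0:
  327 = 2 · 155 + 17
  155 = 9 · 17 + 2
  17 = 8 · 2 + 1
  2 = 2 · 1 + 0
gcd(327, 155) = 1.
Track Bezout coefficients alongside the remainders: start with r₀ = 327 = a·1 + b·0 (s = 1, t = 0) and r₁ = 155 = a·0 + b·1 (s = 0, t = 1); each new remainder r_{k+1} = r_{k-1} − q_k·r_k inherits s_{k+1} = s_{k-1} − q_k·s_k, t_{k+1} = t_{k-1} − q_k·t_k, so r_k = a·s_k + b·t_k at every step:
  q = 2: r = 17, s = 1 − 2·0 = 1, t = 0 − 2·1 = -2  (check: 327·1 + 155·(-2) = 17)
  q = 9: r = 2, s = 0 − 9·1 = -9, t = 1 − 9·(-2) = 19  (check: 327·(-9) + 155·19 = 2)
  q = 8: r = 1, s = 1 − 8·(-9) = 73, t = -2 − 8·19 = -154  (check: 327·73 + 155·(-154) = 1)
The row with r = 1 (the gcd) gives the Bezout coefficients s = 73, t = -154.
Result: 327 · (73) + 155 · (-154) = 1.

gcd(327, 155) = 1; s = 73, t = -154 (check: 327·73 + 155·(-154) = 1).


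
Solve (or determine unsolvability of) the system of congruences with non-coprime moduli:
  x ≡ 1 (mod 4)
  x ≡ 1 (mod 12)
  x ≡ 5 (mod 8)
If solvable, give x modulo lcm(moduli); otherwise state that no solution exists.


Moduli 4, 12, 8 are not pairwise coprime, so CRT works modulo lcm(m_i) when all pairwise compatibility conditions hold.
Pairwise compatibility: gcd(m_i, m_j) must divide a_i - a_j for every pair.
Merge one congruence at a time:
  Start: x ≡ 1 (mod 4).
  Combine with x ≡ 1 (mod 12): gcd(4, 12) = 4; 1 - 1 = 0, which IS divisible by 4, so compatible.
    Write x = 1 + 4·t and substitute into x ≡ 1 (mod 12): 4·t ≡ 1 − 1 = 0 (mod 12).
    Divide the congruence (and modulus) by g = 4: 1·t ≡ 0 (mod 3).
    So t ≡ 0 (mod 3).
    Then x = 1 + 4·0 = 1, valid modulo lcm(4, 12) = 12: x ≡ 1 (mod 12).
  Combine with x ≡ 5 (mod 8): gcd(12, 8) = 4; 5 - 1 = 4, which IS divisible by 4, so compatible.
    Write x = 1 + 12·t and substitute into x ≡ 5 (mod 8): 12·t ≡ 5 − 1 = 4 (mod 8).
    Divide the congruence (and modulus) by g = 4: 3·t ≡ 1 (mod 2).
    Reduce coefficients mod 2: 1·t ≡ 1 (mod 2).
    So t ≡ 1 (mod 2).
    Then x = 1 + 12·1 = 13, valid modulo lcm(12, 8) = 24: x ≡ 13 (mod 24).
Verify: 13 mod 4 = 1, 13 mod 12 = 1, 13 mod 8 = 5.

x ≡ 13 (mod 24).


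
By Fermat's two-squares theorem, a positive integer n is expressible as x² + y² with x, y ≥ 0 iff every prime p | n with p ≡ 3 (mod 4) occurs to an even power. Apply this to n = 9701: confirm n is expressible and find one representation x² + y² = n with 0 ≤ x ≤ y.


Step 1: Factor n = 9701 = 89 · 109.
Step 2: Check the mod-4 condition on each prime factor: 89 ≡ 1 (mod 4), exponent 1; 109 ≡ 1 (mod 4), exponent 1.
All primes ≡ 3 (mod 4) appear to even exponent (or don't appear), so by the two-squares theorem n IS expressible as a sum of two squares.
Step 3: Build a representation. Here n = 89 · 109 is a product of primes ≡ 1 (mod 4). Each prime p ≡ 1 (mod 4) is itself a sum of two squares; find a² by testing p − a² for a perfect square:
  89: 89 − 1² = 88, 89 − 2² = 85, 89 − 3² = 80, 89 − 4² = 73, 89 − 5² = 64 = 8² ⇒ 89 = 5² + 8².
  109: 109 − 1² = 108, 109 − 2² = 105, 109 − 3² = 100 = 10² ⇒ 109 = 3² + 10².
  Combine using the Brahmagupta–Fibonacci identity (a² + b²)(c² + d²) = (ac − bd)² + (ad + bc)² = (ac + bd)² + (ad − bc)²:
  89 · 109 = 9701: from (5² + 8²)(3² + 10²), take (5·3 − 8·10, 5·10 + 8·3) = (15 − 80, 50 + 24) = (-65, 74); dropping signs (only squares matter) gives (65, 74); check 65² + 74² = 4225 + 5476 = 9701 ✓.
Step 4: Order so x ≤ y and verify: 65² + 74² = 4225 + 5476 = 9701 = n. ✓

n = 9701 = 65² + 74² (one valid representation with x ≤ y).


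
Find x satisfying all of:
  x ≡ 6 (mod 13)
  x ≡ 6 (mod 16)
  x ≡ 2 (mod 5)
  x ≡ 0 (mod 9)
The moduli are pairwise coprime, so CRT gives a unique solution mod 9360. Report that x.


Product of moduli M = 13 · 16 · 5 · 9 = 9360.
Merge one congruence at a time:
  Start: x ≡ 6 (mod 13).
  Combine with x ≡ 6 (mod 16); new modulus lcm = 208.
    Write x = 6 + 13·t and substitute into x ≡ 6 (mod 16): 13·t ≡ 6 − 6 = 0 (mod 16).
    The inverse of 13 mod 16 is 5 (since 13·5 = 65 = 4·16 + 1), so t ≡ 5·0 = 0 ≡ 0 (mod 16).
    Then x = 6 + 13·0 = 6, valid modulo lcm(13, 16) = 208: x ≡ 6 (mod 208).
  Combine with x ≡ 2 (mod 5); new modulus lcm = 1040.
    Write x = 6 + 208·t and substitute into x ≡ 2 (mod 5): 208·t ≡ 2 − 6 = -4 (mod 5).
    Reduce coefficients mod 5: 3·t ≡ 1 (mod 5).
    The inverse of 3 mod 5 is 2 (since 3·2 = 6 = 1·5 + 1), so t ≡ 2·1 = 2 ≡ 2 (mod 5).
    Then x = 6 + 208·2 = 422, valid modulo lcm(208, 5) = 1040: x ≡ 422 (mod 1040).
  Combine with x ≡ 0 (mod 9); new modulus lcm = 9360.
    Write x = 422 + 1040·t and substitute into x ≡ 0 (mod 9): 1040·t ≡ 0 − 422 = -422 (mod 9).
    Reduce coefficients mod 9: 5·t ≡ 1 (mod 9).
    The inverse of 5 mod 9 is 2 (since 5·2 = 10 = 1·9 + 1), so t ≡ 2·1 = 2 ≡ 2 (mod 9).
    Then x = 422 + 1040·2 = 2502, valid modulo lcm(1040, 9) = 9360: x ≡ 2502 (mod 9360).
Verify against each original: 2502 mod 13 = 6, 2502 mod 16 = 6, 2502 mod 5 = 2, 2502 mod 9 = 0.

x ≡ 2502 (mod 9360).


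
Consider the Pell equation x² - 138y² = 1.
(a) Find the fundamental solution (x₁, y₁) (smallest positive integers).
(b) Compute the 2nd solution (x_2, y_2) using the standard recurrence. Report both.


Step 1: Find the fundamental solution (x₁, y₁) of x² - 138y² = 1.
  Expand √138 as a continued fraction. a₀ = ⌊√138⌋ = 11; iterate m_{k+1} = d_k·a_k − m_k, d_{k+1} = (138 − m_{k+1}²)/d_k, a_{k+1} = ⌊(a₀ + m_{k+1})/d_{k+1}⌋ (starting m₀ = 0, d₀ = 1), with convergents p_k = a_k·p_{k-1} + p_{k-2}, q_k = a_k·q_{k-1} + q_{k-2} (p₋₁ = 1, q₋₁ = 0):
  k = 0: a₀ = 11; p₀/q₀ = 11/1; p₀² − 138·q₀² = 121 − 138 = -17.
  k = 1: m = 11, d = 17, a = ⌊(11 + 11)/17⌋ = 1; p/q = (1·11 + 1)/(1·1 + 0) = 12/1; p² − 138·q² = 144 − 138 = 6.
  k = 2: m = 6, d = 6, a = ⌊(11 + 6)/6⌋ = 2; p/q = (2·12 + 11)/(2·1 + 1) = 35/3; p² − 138·q² = 1225 − 1242 = -17.
  k = 3: m = 6, d = 17, a = ⌊(11 + 6)/17⌋ = 1; p/q = (1·35 + 12)/(1·3 + 1) = 47/4; p² − 138·q² = 2209 − 2208 = 1.
  The first convergent with p² − 138·q² = 1 gives the fundamental solution (x₁, y₁) = (47, 4).
Step 2: Apply the recurrence (x_{n+1}, y_{n+1}) = (x₁x_n + 138y₁y_n, x₁y_n + y₁x_n) repeatedly.
  From (x_1, y_1) = (47, 4): x_2 = 47·47 + 138·4·4 = 4417; y_2 = 47·4 + 4·47 = 376.
Step 3: Verify x_2² - 138·y_2² = 19509889 - 19509888 = 1 (should be 1). ✓

(x_1, y_1) = (47, 4); (x_2, y_2) = (4417, 376).


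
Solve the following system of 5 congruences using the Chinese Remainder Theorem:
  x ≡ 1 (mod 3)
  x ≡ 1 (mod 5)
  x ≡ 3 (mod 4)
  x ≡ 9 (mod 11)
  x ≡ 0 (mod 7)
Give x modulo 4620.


Product of moduli M = 3 · 5 · 4 · 11 · 7 = 4620.
Merge one congruence at a time:
  Start: x ≡ 1 (mod 3).
  Combine with x ≡ 1 (mod 5); new modulus lcm = 15.
    Write x = 1 + 3·t and substitute into x ≡ 1 (mod 5): 3·t ≡ 1 − 1 = 0 (mod 5).
    The inverse of 3 mod 5 is 2 (since 3·2 = 6 = 1·5 + 1), so t ≡ 2·0 = 0 ≡ 0 (mod 5).
    Then x = 1 + 3·0 = 1, valid modulo lcm(3, 5) = 15: x ≡ 1 (mod 15).
  Combine with x ≡ 3 (mod 4); new modulus lcm = 60.
    Write x = 1 + 15·t and substitute into x ≡ 3 (mod 4): 15·t ≡ 3 − 1 = 2 (mod 4).
    Reduce coefficients mod 4: 3·t ≡ 2 (mod 4).
    The inverse of 3 mod 4 is 3 (since 3·3 = 9 = 2·4 + 1), so t ≡ 3·2 = 6 ≡ 2 (mod 4).
    Then x = 1 + 15·2 = 31, valid modulo lcm(15, 4) = 60: x ≡ 31 (mod 60).
  Combine with x ≡ 9 (mod 11); new modulus lcm = 660.
    Write x = 31 + 60·t and substitute into x ≡ 9 (mod 11): 60·t ≡ 9 − 31 = -22 (mod 11).
    Reduce coefficients mod 11: 5·t ≡ 0 (mod 11).
    The inverse of 5 mod 11 is 9 (since 5·9 = 45 = 4·11 + 1), so t ≡ 9·0 = 0 ≡ 0 (mod 11).
    Then x = 31 + 60·0 = 31, valid modulo lcm(60, 11) = 660: x ≡ 31 (mod 660).
  Combine with x ≡ 0 (mod 7); new modulus lcm = 4620.
    Write x = 31 + 660·t and substitute into x ≡ 0 (mod 7): 660·t ≡ 0 − 31 = -31 (mod 7).
    Reduce coefficients mod 7: 2·t ≡ 4 (mod 7).
    The inverse of 2 mod 7 is 4 (since 2·4 = 8 = 1·7 + 1), so t ≡ 4·4 = 16 ≡ 2 (mod 7).
    Then x = 31 + 660·2 = 1351, valid modulo lcm(660, 7) = 4620: x ≡ 1351 (mod 4620).
Verify against each original: 1351 mod 3 = 1, 1351 mod 5 = 1, 1351 mod 4 = 3, 1351 mod 11 = 9, 1351 mod 7 = 0.

x ≡ 1351 (mod 4620).


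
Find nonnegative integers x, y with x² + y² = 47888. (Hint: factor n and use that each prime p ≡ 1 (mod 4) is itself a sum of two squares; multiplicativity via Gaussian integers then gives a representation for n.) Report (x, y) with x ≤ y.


Step 1: Factor n = 47888 = 2^4 · 41 · 73.
Step 2: Check the mod-4 condition on each prime factor: 2 = 2 (special); 41 ≡ 1 (mod 4), exponent 1; 73 ≡ 1 (mod 4), exponent 1.
All primes ≡ 3 (mod 4) appear to even exponent (or don't appear), so by the two-squares theorem n IS expressible as a sum of two squares.
Step 3: Build a representation. Group n = k² · m with k = 4 and m = 41 · 73 = 2993 (a product of primes ≡ 1 (mod 4)); a representation of m scales to one of n via (k·x)² + (k·y)² = k²(x² + y²). Each prime p ≡ 1 (mod 4) is itself a sum of two squares; find a² by testing p − a² for a perfect square:
  41: 41 − 1² = 40, 41 − 2² = 37, 41 − 3² = 32, 41 − 4² = 25 = 5² ⇒ 41 = 4² + 5².
  73: 73 − 1² = 72, 73 − 2² = 69, 73 − 3² = 64 = 8² ⇒ 73 = 3² + 8².
  Combine using the Brahmagupta–Fibonacci identity (a² + b²)(c² + d²) = (ac − bd)² + (ad + bc)² = (ac + bd)² + (ad − bc)²:
  41 · 73 = 2993: from (4² + 5²)(3² + 8²), take (4·3 − 5·8, 4·8 + 5·3) = (12 − 40, 32 + 15) = (-28, 47); dropping signs (only squares matter) gives (28, 47); check 28² + 47² = 784 + 2209 = 2993 ✓.
  Scale by k = 4: (4·28, 4·47) = (112, 188).
Step 4: Order so x ≤ y and verify: 112² + 188² = 12544 + 35344 = 47888 = n. ✓

n = 47888 = 112² + 188² (one valid representation with x ≤ y).


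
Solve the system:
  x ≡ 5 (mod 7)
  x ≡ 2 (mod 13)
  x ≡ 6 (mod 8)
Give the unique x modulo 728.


Moduli 7, 13, 8 are pairwise coprime; by CRT there is a unique solution modulo M = 7 · 13 · 8 = 728.
Solve pairwise, accumulating the modulus:
  Start with x ≡ 5 (mod 7).
  Combine with x ≡ 2 (mod 13): since gcd(7, 13) = 1, we get a unique residue mod 91.
    Write x = 5 + 7·t and substitute into x ≡ 2 (mod 13): 7·t ≡ 2 − 5 = -3 (mod 13).
    Reduce coefficients mod 13: 7·t ≡ 10 (mod 13).
    The inverse of 7 mod 13 is 2 (since 7·2 = 14 = 1·13 + 1), so t ≡ 2·10 = 20 ≡ 7 (mod 13).
    Then x = 5 + 7·7 = 54, valid modulo lcm(7, 13) = 91: x ≡ 54 (mod 91).
  Combine with x ≡ 6 (mod 8): since gcd(91, 8) = 1, we get a unique residue mod 728.
    Write x = 54 + 91·t and substitute into x ≡ 6 (mod 8): 91·t ≡ 6 − 54 = -48 (mod 8).
    Reduce coefficients mod 8: 3·t ≡ 0 (mod 8).
    The inverse of 3 mod 8 is 3 (since 3·3 = 9 = 1·8 + 1), so t ≡ 3·0 = 0 ≡ 0 (mod 8).
    Then x = 54 + 91·0 = 54, valid modulo lcm(91, 8) = 728: x ≡ 54 (mod 728).
Verify: 54 mod 7 = 5 ✓, 54 mod 13 = 2 ✓, 54 mod 8 = 6 ✓.

x ≡ 54 (mod 728).


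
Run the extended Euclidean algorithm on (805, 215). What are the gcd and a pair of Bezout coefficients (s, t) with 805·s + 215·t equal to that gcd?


Euclidean algorithm on (805, 215) — divide until remainder is 0:
  805 = 3 · 215 + 160
  215 = 1 · 160 + 55
  160 = 2 · 55 + 50
  55 = 1 · 50 + 5
  50 = 10 · 5 + 0
gcd(805, 215) = 5.
Track Bezout coefficients alongside the remainders: start with r₀ = 805 = a·1 + b·0 (s = 1, t = 0) and r₁ = 215 = a·0 + b·1 (s = 0, t = 1); each new remainder r_{k+1} = r_{k-1} − q_k·r_k inherits s_{k+1} = s_{k-1} − q_k·s_k, t_{k+1} = t_{k-1} − q_k·t_k, so r_k = a·s_k + b·t_k at every step:
  q = 3: r = 160, s = 1 − 3·0 = 1, t = 0 − 3·1 = -3  (check: 805·1 + 215·(-3) = 160)
  q = 1: r = 55, s = 0 − 1·1 = -1, t = 1 − 1·(-3) = 4  (check: 805·(-1) + 215·4 = 55)
  q = 2: r = 50, s = 1 − 2·(-1) = 3, t = -3 − 2·4 = -11  (check: 805·3 + 215·(-11) = 50)
  q = 1: r = 5, s = -1 − 1·3 = -4, t = 4 − 1·(-11) = 15  (check: 805·(-4) + 215·15 = 5)
The row with r = 5 (the gcd) gives the Bezout coefficients s = -4, t = 15.
Result: 805 · (-4) + 215 · (15) = 5.

gcd(805, 215) = 5; s = -4, t = 15 (check: 805·(-4) + 215·15 = 5).


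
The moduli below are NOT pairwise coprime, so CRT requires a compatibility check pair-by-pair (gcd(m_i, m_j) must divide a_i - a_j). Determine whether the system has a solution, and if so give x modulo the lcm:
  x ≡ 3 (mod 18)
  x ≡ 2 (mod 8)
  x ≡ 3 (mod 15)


Moduli 18, 8, 15 are not pairwise coprime, so CRT works modulo lcm(m_i) when all pairwise compatibility conditions hold.
Pairwise compatibility: gcd(m_i, m_j) must divide a_i - a_j for every pair.
Merge one congruence at a time:
  Start: x ≡ 3 (mod 18).
  Combine with x ≡ 2 (mod 8): gcd(18, 8) = 2, and 2 - 3 = -1 is NOT divisible by 2.
    ⇒ system is inconsistent (no integer solution).

No solution (the system is inconsistent).


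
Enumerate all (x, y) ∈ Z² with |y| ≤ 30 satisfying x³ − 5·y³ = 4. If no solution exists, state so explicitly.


The equation is x³ - 5y³ = 4. For fixed y, x³ = 5·y³ + 4, so a solution requires the RHS to be a perfect cube.
Strategy: iterate y from -30 to 30, compute RHS = 5·y³ + 4, and check whether it is a (positive or negative) perfect cube.
Check small values of y:
  y = 0: RHS = 4 is not a perfect cube.
  y = 1: RHS = 9 is not a perfect cube.
  y = -1: RHS = -1 = (-1)³ ⇒ x = -1 works.
  y = 2: RHS = 44 is not a perfect cube.
  y = -2: RHS = -36 is not a perfect cube.
  y = 3: RHS = 139 is not a perfect cube.
  y = -3: RHS = -131 is not a perfect cube.
Continuing the search up to |y| = 30 finds no further solutions beyond those listed.
Collected solutions: (-1, -1).

Solutions (with |y| ≤ 30): (-1, -1).


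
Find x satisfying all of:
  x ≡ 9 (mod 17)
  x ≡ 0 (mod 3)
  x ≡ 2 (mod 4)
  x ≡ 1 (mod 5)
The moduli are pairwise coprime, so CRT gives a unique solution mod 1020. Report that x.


Product of moduli M = 17 · 3 · 4 · 5 = 1020.
Merge one congruence at a time:
  Start: x ≡ 9 (mod 17).
  Combine with x ≡ 0 (mod 3); new modulus lcm = 51.
    Write x = 9 + 17·t and substitute into x ≡ 0 (mod 3): 17·t ≡ 0 − 9 = -9 (mod 3).
    Reduce coefficients mod 3: 2·t ≡ 0 (mod 3).
    The inverse of 2 mod 3 is 2 (since 2·2 = 4 = 1·3 + 1), so t ≡ 2·0 = 0 ≡ 0 (mod 3).
    Then x = 9 + 17·0 = 9, valid modulo lcm(17, 3) = 51: x ≡ 9 (mod 51).
  Combine with x ≡ 2 (mod 4); new modulus lcm = 204.
    Write x = 9 + 51·t and substitute into x ≡ 2 (mod 4): 51·t ≡ 2 − 9 = -7 (mod 4).
    Reduce coefficients mod 4: 3·t ≡ 1 (mod 4).
    The inverse of 3 mod 4 is 3 (since 3·3 = 9 = 2·4 + 1), so t ≡ 3·1 = 3 ≡ 3 (mod 4).
    Then x = 9 + 51·3 = 162, valid modulo lcm(51, 4) = 204: x ≡ 162 (mod 204).
  Combine with x ≡ 1 (mod 5); new modulus lcm = 1020.
    Write x = 162 + 204·t and substitute into x ≡ 1 (mod 5): 204·t ≡ 1 − 162 = -161 (mod 5).
    Reduce coefficients mod 5: 4·t ≡ 4 (mod 5).
    The inverse of 4 mod 5 is 4 (since 4·4 = 16 = 3·5 + 1), so t ≡ 4·4 = 16 ≡ 1 (mod 5).
    Then x = 162 + 204·1 = 366, valid modulo lcm(204, 5) = 1020: x ≡ 366 (mod 1020).
Verify against each original: 366 mod 17 = 9, 366 mod 3 = 0, 366 mod 4 = 2, 366 mod 5 = 1.

x ≡ 366 (mod 1020).


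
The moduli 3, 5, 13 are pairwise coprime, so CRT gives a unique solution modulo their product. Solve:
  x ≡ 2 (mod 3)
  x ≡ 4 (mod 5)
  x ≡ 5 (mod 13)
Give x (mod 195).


Moduli 3, 5, 13 are pairwise coprime; by CRT there is a unique solution modulo M = 3 · 5 · 13 = 195.
Solve pairwise, accumulating the modulus:
  Start with x ≡ 2 (mod 3).
  Combine with x ≡ 4 (mod 5): since gcd(3, 5) = 1, we get a unique residue mod 15.
    Write x = 2 + 3·t and substitute into x ≡ 4 (mod 5): 3·t ≡ 4 − 2 = 2 (mod 5).
    The inverse of 3 mod 5 is 2 (since 3·2 = 6 = 1·5 + 1), so t ≡ 2·2 = 4 ≡ 4 (mod 5).
    Then x = 2 + 3·4 = 14, valid modulo lcm(3, 5) = 15: x ≡ 14 (mod 15).
  Combine with x ≡ 5 (mod 13): since gcd(15, 13) = 1, we get a unique residue mod 195.
    Write x = 14 + 15·t and substitute into x ≡ 5 (mod 13): 15·t ≡ 5 − 14 = -9 (mod 13).
    Reduce coefficients mod 13: 2·t ≡ 4 (mod 13).
    The inverse of 2 mod 13 is 7 (since 2·7 = 14 = 1·13 + 1), so t ≡ 7·4 = 28 ≡ 2 (mod 13).
    Then x = 14 + 15·2 = 44, valid modulo lcm(15, 13) = 195: x ≡ 44 (mod 195).
Verify: 44 mod 3 = 2 ✓, 44 mod 5 = 4 ✓, 44 mod 13 = 5 ✓.

x ≡ 44 (mod 195).


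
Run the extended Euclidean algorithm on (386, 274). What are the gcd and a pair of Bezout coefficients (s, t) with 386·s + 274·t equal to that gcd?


Euclidean algorithm on (386, 274) — divide until remainder is 0:
  386 = 1 · 274 + 112
  274 = 2 · 112 + 50
  112 = 2 · 50 + 12
  50 = 4 · 12 + 2
  12 = 6 · 2 + 0
gcd(386, 274) = 2.
Track Bezout coefficients alongside the remainders: start with r₀ = 386 = a·1 + b·0 (s = 1, t = 0) and r₁ = 274 = a·0 + b·1 (s = 0, t = 1); each new remainder r_{k+1} = r_{k-1} − q_k·r_k inherits s_{k+1} = s_{k-1} − q_k·s_k, t_{k+1} = t_{k-1} − q_k·t_k, so r_k = a·s_k + b·t_k at every step:
  q = 1: r = 112, s = 1 − 1·0 = 1, t = 0 − 1·1 = -1  (check: 386·1 + 274·(-1) = 112)
  q = 2: r = 50, s = 0 − 2·1 = -2, t = 1 − 2·(-1) = 3  (check: 386·(-2) + 274·3 = 50)
  q = 2: r = 12, s = 1 − 2·(-2) = 5, t = -1 − 2·3 = -7  (check: 386·5 + 274·(-7) = 12)
  q = 4: r = 2, s = -2 − 4·5 = -22, t = 3 − 4·(-7) = 31  (check: 386·(-22) + 274·31 = 2)
The row with r = 2 (the gcd) gives the Bezout coefficients s = -22, t = 31.
Result: 386 · (-22) + 274 · (31) = 2.

gcd(386, 274) = 2; s = -22, t = 31 (check: 386·(-22) + 274·31 = 2).


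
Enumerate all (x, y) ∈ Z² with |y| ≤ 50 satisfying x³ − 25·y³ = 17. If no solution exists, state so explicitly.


The equation is x³ - 25y³ = 17. For fixed y, x³ = 25·y³ + 17, so a solution requires the RHS to be a perfect cube.
Strategy: iterate y from -50 to 50, compute RHS = 25·y³ + 17, and check whether it is a (positive or negative) perfect cube.
Check small values of y:
  y = 0: RHS = 17 is not a perfect cube.
  y = 1: RHS = 42 is not a perfect cube.
  y = -1: RHS = -8 = (-2)³ ⇒ x = -2 works.
  y = 2: RHS = 217 is not a perfect cube.
  y = -2: RHS = -183 is not a perfect cube.
  y = 3: RHS = 692 is not a perfect cube.
  y = -3: RHS = -658 is not a perfect cube.
Continuing the search up to |y| = 50 finds no further solutions beyond those listed.
Collected solutions: (-2, -1).

Solutions (with |y| ≤ 50): (-2, -1).


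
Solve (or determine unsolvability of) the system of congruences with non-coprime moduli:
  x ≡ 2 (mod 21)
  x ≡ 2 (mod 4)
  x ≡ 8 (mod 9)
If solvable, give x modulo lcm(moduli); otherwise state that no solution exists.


Moduli 21, 4, 9 are not pairwise coprime, so CRT works modulo lcm(m_i) when all pairwise compatibility conditions hold.
Pairwise compatibility: gcd(m_i, m_j) must divide a_i - a_j for every pair.
Merge one congruence at a time:
  Start: x ≡ 2 (mod 21).
  Combine with x ≡ 2 (mod 4): gcd(21, 4) = 1; 2 - 2 = 0, which IS divisible by 1, so compatible.
    Write x = 2 + 21·t and substitute into x ≡ 2 (mod 4): 21·t ≡ 2 − 2 = 0 (mod 4).
    Reduce coefficients mod 4: 1·t ≡ 0 (mod 4).
    So t ≡ 0 (mod 4).
    Then x = 2 + 21·0 = 2, valid modulo lcm(21, 4) = 84: x ≡ 2 (mod 84).
  Combine with x ≡ 8 (mod 9): gcd(84, 9) = 3; 8 - 2 = 6, which IS divisible by 3, so compatible.
    Write x = 2 + 84·t and substitute into x ≡ 8 (mod 9): 84·t ≡ 8 − 2 = 6 (mod 9).
    Divide the congruence (and modulus) by g = 3: 28·t ≡ 2 (mod 3).
    Reduce coefficients mod 3: 1·t ≡ 2 (mod 3).
    So t ≡ 2 (mod 3).
    Then x = 2 + 84·2 = 170, valid modulo lcm(84, 9) = 252: x ≡ 170 (mod 252).
Verify: 170 mod 21 = 2, 170 mod 4 = 2, 170 mod 9 = 8.

x ≡ 170 (mod 252).


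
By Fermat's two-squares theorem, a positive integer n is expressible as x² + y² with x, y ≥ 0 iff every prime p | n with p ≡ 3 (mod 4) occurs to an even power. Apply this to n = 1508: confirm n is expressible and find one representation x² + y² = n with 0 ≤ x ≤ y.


Step 1: Factor n = 1508 = 2^2 · 13 · 29.
Step 2: Check the mod-4 condition on each prime factor: 2 = 2 (special); 13 ≡ 1 (mod 4), exponent 1; 29 ≡ 1 (mod 4), exponent 1.
All primes ≡ 3 (mod 4) appear to even exponent (or don't appear), so by the two-squares theorem n IS expressible as a sum of two squares.
Step 3: Build a representation. Group n = k² · m with k = 2 and m = 13 · 29 = 377 (a product of primes ≡ 1 (mod 4)); a representation of m scales to one of n via (k·x)² + (k·y)² = k²(x² + y²). Each prime p ≡ 1 (mod 4) is itself a sum of two squares; find a² by testing p − a² for a perfect square:
  13: 13 − 1² = 12, 13 − 2² = 9 = 3² ⇒ 13 = 2² + 3².
  29: 29 − 1² = 28, 29 − 2² = 25 = 5² ⇒ 29 = 2² + 5².
  Combine using the Brahmagupta–Fibonacci identity (a² + b²)(c² + d²) = (ac − bd)² + (ad + bc)² = (ac + bd)² + (ad − bc)²:
  13 · 29 = 377: from (2² + 3²)(2² + 5²), take (2·2 − 3·5, 2·5 + 3·2) = (4 − 15, 10 + 6) = (-11, 16); dropping signs (only squares matter) gives (11, 16); check 11² + 16² = 121 + 256 = 377 ✓.
  Scale by k = 2: (2·11, 2·16) = (22, 32).
Step 4: Order so x ≤ y and verify: 22² + 32² = 484 + 1024 = 1508 = n. ✓

n = 1508 = 22² + 32² (one valid representation with x ≤ y).


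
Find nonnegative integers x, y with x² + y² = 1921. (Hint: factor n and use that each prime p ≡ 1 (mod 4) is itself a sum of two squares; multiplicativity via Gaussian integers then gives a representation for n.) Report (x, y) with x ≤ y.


Step 1: Factor n = 1921 = 17 · 113.
Step 2: Check the mod-4 condition on each prime factor: 17 ≡ 1 (mod 4), exponent 1; 113 ≡ 1 (mod 4), exponent 1.
All primes ≡ 3 (mod 4) appear to even exponent (or don't appear), so by the two-squares theorem n IS expressible as a sum of two squares.
Step 3: Build a representation. Here n = 17 · 113 is a product of primes ≡ 1 (mod 4). Each prime p ≡ 1 (mod 4) is itself a sum of two squares; find a² by testing p − a² for a perfect square:
  17: 17 − 1² = 16 = 4² ⇒ 17 = 1² + 4².
  113: 113 − 1² = 112, 113 − 2² = 109, 113 − 3² = 104, 113 − 4² = 97, 113 − 5² = 88, 113 − 6² = 77, 113 − 7² = 64 = 8² ⇒ 113 = 7² + 8².
  Combine using the Brahmagupta–Fibonacci identity (a² + b²)(c² + d²) = (ac − bd)² + (ad + bc)² = (ac + bd)² + (ad − bc)²:
  17 · 113 = 1921: from (1² + 4²)(7² + 8²), take (1·7 − 4·8, 1·8 + 4·7) = (7 − 32, 8 + 28) = (-25, 36); dropping signs (only squares matter) gives (25, 36); check 25² + 36² = 625 + 1296 = 1921 ✓.
Step 4: Order so x ≤ y and verify: 25² + 36² = 625 + 1296 = 1921 = n. ✓

n = 1921 = 25² + 36² (one valid representation with x ≤ y).


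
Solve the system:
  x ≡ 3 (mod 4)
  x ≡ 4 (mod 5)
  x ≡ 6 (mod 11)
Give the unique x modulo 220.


Moduli 4, 5, 11 are pairwise coprime; by CRT there is a unique solution modulo M = 4 · 5 · 11 = 220.
Solve pairwise, accumulating the modulus:
  Start with x ≡ 3 (mod 4).
  Combine with x ≡ 4 (mod 5): since gcd(4, 5) = 1, we get a unique residue mod 20.
    Write x = 3 + 4·t and substitute into x ≡ 4 (mod 5): 4·t ≡ 4 − 3 = 1 (mod 5).
    The inverse of 4 mod 5 is 4 (since 4·4 = 16 = 3·5 + 1), so t ≡ 4·1 = 4 ≡ 4 (mod 5).
    Then x = 3 + 4·4 = 19, valid modulo lcm(4, 5) = 20: x ≡ 19 (mod 20).
  Combine with x ≡ 6 (mod 11): since gcd(20, 11) = 1, we get a unique residue mod 220.
    Write x = 19 + 20·t and substitute into x ≡ 6 (mod 11): 20·t ≡ 6 − 19 = -13 (mod 11).
    Reduce coefficients mod 11: 9·t ≡ 9 (mod 11).
    The inverse of 9 mod 11 is 5 (since 9·5 = 45 = 4·11 + 1), so t ≡ 5·9 = 45 ≡ 1 (mod 11).
    Then x = 19 + 20·1 = 39, valid modulo lcm(20, 11) = 220: x ≡ 39 (mod 220).
Verify: 39 mod 4 = 3 ✓, 39 mod 5 = 4 ✓, 39 mod 11 = 6 ✓.

x ≡ 39 (mod 220).


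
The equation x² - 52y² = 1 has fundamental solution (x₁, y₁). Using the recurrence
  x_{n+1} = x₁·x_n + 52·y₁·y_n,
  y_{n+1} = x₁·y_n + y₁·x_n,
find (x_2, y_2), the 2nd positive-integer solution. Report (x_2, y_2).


Step 1: Find the fundamental solution (x₁, y₁) of x² - 52y² = 1.
  Expand √52 as a continued fraction. a₀ = ⌊√52⌋ = 7; iterate m_{k+1} = d_k·a_k − m_k, d_{k+1} = (52 − m_{k+1}²)/d_k, a_{k+1} = ⌊(a₀ + m_{k+1})/d_{k+1}⌋ (starting m₀ = 0, d₀ = 1), with convergents p_k = a_k·p_{k-1} + p_{k-2}, q_k = a_k·q_{k-1} + q_{k-2} (p₋₁ = 1, q₋₁ = 0):
  k = 0: a₀ = 7; p₀/q₀ = 7/1; p₀² − 52·q₀² = 49 − 52 = -3.
  k = 1: m = 7, d = 3, a = ⌊(7 + 7)/3⌋ = 4; p/q = (4·7 + 1)/(4·1 + 0) = 29/4; p² − 52·q² = 841 − 832 = 9.
  k = 2: m = 5, d = 9, a = ⌊(7 + 5)/9⌋ = 1; p/q = (1·29 + 7)/(1·4 + 1) = 36/5; p² − 52·q² = 1296 − 1300 = -4.
  k = 3: m = 4, d = 4, a = ⌊(7 + 4)/4⌋ = 2; p/q = (2·36 + 29)/(2·5 + 4) = 101/14; p² − 52·q² = 10201 − 10192 = 9.
  k = 4: m = 4, d = 9, a = ⌊(7 + 4)/9⌋ = 1; p/q = (1·101 + 36)/(1·14 + 5) = 137/19; p² − 52·q² = 18769 − 18772 = -3.
  k = 5: m = 5, d = 3, a = ⌊(7 + 5)/3⌋ = 4; p/q = (4·137 + 101)/(4·19 + 14) = 649/90; p² − 52·q² = 421201 − 421200 = 1.
  The first convergent with p² − 52·q² = 1 gives the fundamental solution (x₁, y₁) = (649, 90).
Step 2: Apply the recurrence (x_{n+1}, y_{n+1}) = (x₁x_n + 52y₁y_n, x₁y_n + y₁x_n) repeatedly.
  From (x_1, y_1) = (649, 90): x_2 = 649·649 + 52·90·90 = 842401; y_2 = 649·90 + 90·649 = 116820.
Step 3: Verify x_2² - 52·y_2² = 709639444801 - 709639444800 = 1 (should be 1). ✓

(x_1, y_1) = (649, 90); (x_2, y_2) = (842401, 116820).


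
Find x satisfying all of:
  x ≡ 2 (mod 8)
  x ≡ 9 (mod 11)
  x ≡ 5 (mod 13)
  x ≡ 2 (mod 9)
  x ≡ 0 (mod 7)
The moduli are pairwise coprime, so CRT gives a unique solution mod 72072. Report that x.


Product of moduli M = 8 · 11 · 13 · 9 · 7 = 72072.
Merge one congruence at a time:
  Start: x ≡ 2 (mod 8).
  Combine with x ≡ 9 (mod 11); new modulus lcm = 88.
    Write x = 2 + 8·t and substitute into x ≡ 9 (mod 11): 8·t ≡ 9 − 2 = 7 (mod 11).
    The inverse of 8 mod 11 is 7 (since 8·7 = 56 = 5·11 + 1), so t ≡ 7·7 = 49 ≡ 5 (mod 11).
    Then x = 2 + 8·5 = 42, valid modulo lcm(8, 11) = 88: x ≡ 42 (mod 88).
  Combine with x ≡ 5 (mod 13); new modulus lcm = 1144.
    Write x = 42 + 88·t and substitute into x ≡ 5 (mod 13): 88·t ≡ 5 − 42 = -37 (mod 13).
    Reduce coefficients mod 13: 10·t ≡ 2 (mod 13).
    The inverse of 10 mod 13 is 4 (since 10·4 = 40 = 3·13 + 1), so t ≡ 4·2 = 8 ≡ 8 (mod 13).
    Then x = 42 + 88·8 = 746, valid modulo lcm(88, 13) = 1144: x ≡ 746 (mod 1144).
  Combine with x ≡ 2 (mod 9); new modulus lcm = 10296.
    Write x = 746 + 1144·t and substitute into x ≡ 2 (mod 9): 1144·t ≡ 2 − 746 = -744 (mod 9).
    Reduce coefficients mod 9: 1·t ≡ 3 (mod 9).
    So t ≡ 3 (mod 9).
    Then x = 746 + 1144·3 = 4178, valid modulo lcm(1144, 9) = 10296: x ≡ 4178 (mod 10296).
  Combine with x ≡ 0 (mod 7); new modulus lcm = 72072.
    Write x = 4178 + 10296·t and substitute into x ≡ 0 (mod 7): 10296·t ≡ 0 − 4178 = -4178 (mod 7).
    Reduce coefficients mod 7: 6·t ≡ 1 (mod 7).
    The inverse of 6 mod 7 is 6 (since 6·6 = 36 = 5·7 + 1), so t ≡ 6·1 = 6 ≡ 6 (mod 7).
    Then x = 4178 + 10296·6 = 65954, valid modulo lcm(10296, 7) = 72072: x ≡ 65954 (mod 72072).
Verify against each original: 65954 mod 8 = 2, 65954 mod 11 = 9, 65954 mod 13 = 5, 65954 mod 9 = 2, 65954 mod 7 = 0.

x ≡ 65954 (mod 72072).


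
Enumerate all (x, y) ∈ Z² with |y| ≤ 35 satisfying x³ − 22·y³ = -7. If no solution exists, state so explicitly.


The equation is x³ - 22y³ = -7. For fixed y, x³ = 22·y³ − 7, so a solution requires the RHS to be a perfect cube.
Strategy: iterate y from -35 to 35, compute RHS = 22·y³ − 7, and check whether it is a (positive or negative) perfect cube.
Check small values of y:
  y = 0: RHS = -7 is not a perfect cube.
  y = 1: RHS = 15 is not a perfect cube.
  y = -1: RHS = -29 is not a perfect cube.
  y = 2: RHS = 169 is not a perfect cube.
  y = -2: RHS = -183 is not a perfect cube.
  y = 3: RHS = 587 is not a perfect cube.
  y = -3: RHS = -601 is not a perfect cube.
Continuing the search up to |y| = 35 finds no solutions either.
No (x, y) in the scanned range satisfies the equation.

No integer solutions with |y| ≤ 35.


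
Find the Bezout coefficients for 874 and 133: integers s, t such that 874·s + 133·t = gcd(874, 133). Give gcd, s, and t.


Euclidean algorithm on (874, 133) — divide until remainder is 0:
  874 = 6 · 133 + 76
  133 = 1 · 76 + 57
  76 = 1 · 57 + 19
  57 = 3 · 19 + 0
gcd(874, 133) = 19.
Track Bezout coefficients alongside the remainders: start with r₀ = 874 = a·1 + b·0 (s = 1, t = 0) and r₁ = 133 = a·0 + b·1 (s = 0, t = 1); each new remainder r_{k+1} = r_{k-1} − q_k·r_k inherits s_{k+1} = s_{k-1} − q_k·s_k, t_{k+1} = t_{k-1} − q_k·t_k, so r_k = a·s_k + b·t_k at every step:
  q = 6: r = 76, s = 1 − 6·0 = 1, t = 0 − 6·1 = -6  (check: 874·1 + 133·(-6) = 76)
  q = 1: r = 57, s = 0 − 1·1 = -1, t = 1 − 1·(-6) = 7  (check: 874·(-1) + 133·7 = 57)
  q = 1: r = 19, s = 1 − 1·(-1) = 2, t = -6 − 1·7 = -13  (check: 874·2 + 133·(-13) = 19)
The row with r = 19 (the gcd) gives the Bezout coefficients s = 2, t = -13.
Result: 874 · (2) + 133 · (-13) = 19.

gcd(874, 133) = 19; s = 2, t = -13 (check: 874·2 + 133·(-13) = 19).


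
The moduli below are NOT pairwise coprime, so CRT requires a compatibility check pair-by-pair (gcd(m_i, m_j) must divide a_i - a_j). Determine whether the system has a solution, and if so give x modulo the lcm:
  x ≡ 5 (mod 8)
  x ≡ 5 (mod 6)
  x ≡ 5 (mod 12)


Moduli 8, 6, 12 are not pairwise coprime, so CRT works modulo lcm(m_i) when all pairwise compatibility conditions hold.
Pairwise compatibility: gcd(m_i, m_j) must divide a_i - a_j for every pair.
Merge one congruence at a time:
  Start: x ≡ 5 (mod 8).
  Combine with x ≡ 5 (mod 6): gcd(8, 6) = 2; 5 - 5 = 0, which IS divisible by 2, so compatible.
    Write x = 5 + 8·t and substitute into x ≡ 5 (mod 6): 8·t ≡ 5 − 5 = 0 (mod 6).
    Divide the congruence (and modulus) by g = 2: 4·t ≡ 0 (mod 3).
    Reduce coefficients mod 3: 1·t ≡ 0 (mod 3).
    So t ≡ 0 (mod 3).
    Then x = 5 + 8·0 = 5, valid modulo lcm(8, 6) = 24: x ≡ 5 (mod 24).
  Combine with x ≡ 5 (mod 12): gcd(24, 12) = 12; 5 - 5 = 0, which IS divisible by 12, so compatible.
    Write x = 5 + 24·t and substitute into x ≡ 5 (mod 12): 24·t ≡ 5 − 5 = 0 (mod 12).
    Divide the congruence (and modulus) by g = 12: 2·t ≡ 0 (mod 1).
    Modulo 1 every t works; take t = 0.
    Then x = 5 + 24·0 = 5, valid modulo lcm(24, 12) = 24: x ≡ 5 (mod 24).
Verify: 5 mod 8 = 5, 5 mod 6 = 5, 5 mod 12 = 5.

x ≡ 5 (mod 24).


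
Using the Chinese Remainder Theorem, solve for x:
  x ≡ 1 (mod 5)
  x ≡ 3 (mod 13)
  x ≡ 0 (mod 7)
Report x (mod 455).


Moduli 5, 13, 7 are pairwise coprime; by CRT there is a unique solution modulo M = 5 · 13 · 7 = 455.
Solve pairwise, accumulating the modulus:
  Start with x ≡ 1 (mod 5).
  Combine with x ≡ 3 (mod 13): since gcd(5, 13) = 1, we get a unique residue mod 65.
    Write x = 1 + 5·t and substitute into x ≡ 3 (mod 13): 5·t ≡ 3 − 1 = 2 (mod 13).
    The inverse of 5 mod 13 is 8 (since 5·8 = 40 = 3·13 + 1), so t ≡ 8·2 = 16 ≡ 3 (mod 13).
    Then x = 1 + 5·3 = 16, valid modulo lcm(5, 13) = 65: x ≡ 16 (mod 65).
  Combine with x ≡ 0 (mod 7): since gcd(65, 7) = 1, we get a unique residue mod 455.
    Write x = 16 + 65·t and substitute into x ≡ 0 (mod 7): 65·t ≡ 0 − 16 = -16 (mod 7).
    Reduce coefficients mod 7: 2·t ≡ 5 (mod 7).
    The inverse of 2 mod 7 is 4 (since 2·4 = 8 = 1·7 + 1), so t ≡ 4·5 = 20 ≡ 6 (mod 7).
    Then x = 16 + 65·6 = 406, valid modulo lcm(65, 7) = 455: x ≡ 406 (mod 455).
Verify: 406 mod 5 = 1 ✓, 406 mod 13 = 3 ✓, 406 mod 7 = 0 ✓.

x ≡ 406 (mod 455).


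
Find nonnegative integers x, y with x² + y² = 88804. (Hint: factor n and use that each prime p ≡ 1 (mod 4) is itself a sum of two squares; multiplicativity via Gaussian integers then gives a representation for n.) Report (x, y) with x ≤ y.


Step 1: Factor n = 88804 = 2^2 · 149^2.
Step 2: Check the mod-4 condition on each prime factor: 2 = 2 (special); 149 ≡ 1 (mod 4), exponent 2.
All primes ≡ 3 (mod 4) appear to even exponent (or don't appear), so by the two-squares theorem n IS expressible as a sum of two squares.
Step 3: Build a representation. Group n = k² · m with k = 2 and m = 149 · 149 = 22201 (a product of primes ≡ 1 (mod 4)); a representation of m scales to one of n via (k·x)² + (k·y)² = k²(x² + y²). Each prime p ≡ 1 (mod 4) is itself a sum of two squares; find a² by testing p − a² for a perfect square:
  149: 149 − 1² = 148, 149 − 2² = 145, 149 − 3² = 140, 149 − 4² = 133, 149 − 5² = 124, 149 − 6² = 113, 149 − 7² = 100 = 10² ⇒ 149 = 7² + 10².
  Combine using the Brahmagupta–Fibonacci identity (a² + b²)(c² + d²) = (ac − bd)² + (ad + bc)² = (ac + bd)² + (ad − bc)²:
  149 · 149 = 22201: from (7² + 10²)(7² + 10²), take (7·7 − 10·10, 7·10 + 10·7) = (49 − 100, 70 + 70) = (-51, 140); dropping signs (only squares matter) gives (51, 140); check 51² + 140² = 2601 + 19600 = 22201 ✓.
  Scale by k = 2: (2·51, 2·140) = (102, 280).
Step 4: Order so x ≤ y and verify: 102² + 280² = 10404 + 78400 = 88804 = n. ✓

n = 88804 = 102² + 280² (one valid representation with x ≤ y).


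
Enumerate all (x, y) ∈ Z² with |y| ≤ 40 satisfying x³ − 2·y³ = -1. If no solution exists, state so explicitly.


The equation is x³ - 2y³ = -1. For fixed y, x³ = 2·y³ − 1, so a solution requires the RHS to be a perfect cube.
Strategy: iterate y from -40 to 40, compute RHS = 2·y³ − 1, and check whether it is a (positive or negative) perfect cube.
Check small values of y:
  y = 0: RHS = -1 = (-1)³ ⇒ x = -1 works.
  y = 1: RHS = 1 = (1)³ ⇒ x = 1 works.
  y = -1: RHS = -3 is not a perfect cube.
  y = 2: RHS = 15 is not a perfect cube.
  y = -2: RHS = -17 is not a perfect cube.
  y = 3: RHS = 53 is not a perfect cube.
  y = -3: RHS = -55 is not a perfect cube.
Continuing the search up to |y| = 40 finds no further solutions beyond those listed.
Collected solutions: (-1, 0), (1, 1).

Solutions (with |y| ≤ 40): (-1, 0), (1, 1).


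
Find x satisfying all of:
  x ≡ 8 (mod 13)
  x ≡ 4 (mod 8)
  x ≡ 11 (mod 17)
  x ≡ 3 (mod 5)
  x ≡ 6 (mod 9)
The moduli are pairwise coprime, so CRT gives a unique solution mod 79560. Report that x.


Product of moduli M = 13 · 8 · 17 · 5 · 9 = 79560.
Merge one congruence at a time:
  Start: x ≡ 8 (mod 13).
  Combine with x ≡ 4 (mod 8); new modulus lcm = 104.
    Write x = 8 + 13·t and substitute into x ≡ 4 (mod 8): 13·t ≡ 4 − 8 = -4 (mod 8).
    Reduce coefficients mod 8: 5·t ≡ 4 (mod 8).
    The inverse of 5 mod 8 is 5 (since 5·5 = 25 = 3·8 + 1), so t ≡ 5·4 = 20 ≡ 4 (mod 8).
    Then x = 8 + 13·4 = 60, valid modulo lcm(13, 8) = 104: x ≡ 60 (mod 104).
  Combine with x ≡ 11 (mod 17); new modulus lcm = 1768.
    Write x = 60 + 104·t and substitute into x ≡ 11 (mod 17): 104·t ≡ 11 − 60 = -49 (mod 17).
    Reduce coefficients mod 17: 2·t ≡ 2 (mod 17).
    The inverse of 2 mod 17 is 9 (since 2·9 = 18 = 1·17 + 1), so t ≡ 9·2 = 18 ≡ 1 (mod 17).
    Then x = 60 + 104·1 = 164, valid modulo lcm(104, 17) = 1768: x ≡ 164 (mod 1768).
  Combine with x ≡ 3 (mod 5); new modulus lcm = 8840.
    Write x = 164 + 1768·t and substitute into x ≡ 3 (mod 5): 1768·t ≡ 3 − 164 = -161 (mod 5).
    Reduce coefficients mod 5: 3·t ≡ 4 (mod 5).
    The inverse of 3 mod 5 is 2 (since 3·2 = 6 = 1·5 + 1), so t ≡ 2·4 = 8 ≡ 3 (mod 5).
    Then x = 164 + 1768·3 = 5468, valid modulo lcm(1768, 5) = 8840: x ≡ 5468 (mod 8840).
  Combine with x ≡ 6 (mod 9); new modulus lcm = 79560.
    Write x = 5468 + 8840·t and substitute into x ≡ 6 (mod 9): 8840·t ≡ 6 − 5468 = -5462 (mod 9).
    Reduce coefficients mod 9: 2·t ≡ 1 (mod 9).
    The inverse of 2 mod 9 is 5 (since 2·5 = 10 = 1·9 + 1), so t ≡ 5·1 = 5 ≡ 5 (mod 9).
    Then x = 5468 + 8840·5 = 49668, valid modulo lcm(8840, 9) = 79560: x ≡ 49668 (mod 79560).
Verify against each original: 49668 mod 13 = 8, 49668 mod 8 = 4, 49668 mod 17 = 11, 49668 mod 5 = 3, 49668 mod 9 = 6.

x ≡ 49668 (mod 79560).


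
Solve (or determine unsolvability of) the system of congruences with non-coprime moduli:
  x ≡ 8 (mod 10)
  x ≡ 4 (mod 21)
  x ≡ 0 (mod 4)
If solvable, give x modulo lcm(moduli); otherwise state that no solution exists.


Moduli 10, 21, 4 are not pairwise coprime, so CRT works modulo lcm(m_i) when all pairwise compatibility conditions hold.
Pairwise compatibility: gcd(m_i, m_j) must divide a_i - a_j for every pair.
Merge one congruence at a time:
  Start: x ≡ 8 (mod 10).
  Combine with x ≡ 4 (mod 21): gcd(10, 21) = 1; 4 - 8 = -4, which IS divisible by 1, so compatible.
    Write x = 8 + 10·t and substitute into x ≡ 4 (mod 21): 10·t ≡ 4 − 8 = -4 (mod 21).
    Reduce coefficients mod 21: 10·t ≡ 17 (mod 21).
    The inverse of 10 mod 21 is 19 (since 10·19 = 190 = 9·21 + 1), so t ≡ 19·17 = 323 ≡ 8 (mod 21).
    Then x = 8 + 10·8 = 88, valid modulo lcm(10, 21) = 210: x ≡ 88 (mod 210).
  Combine with x ≡ 0 (mod 4): gcd(210, 4) = 2; 0 - 88 = -88, which IS divisible by 2, so compatible.
    Write x = 88 + 210·t and substitute into x ≡ 0 (mod 4): 210·t ≡ 0 − 88 = -88 (mod 4).
    Divide the congruence (and modulus) by g = 2: 105·t ≡ -44 (mod 2).
    Reduce coefficients mod 2: 1·t ≡ 0 (mod 2).
    So t ≡ 0 (mod 2).
    Then x = 88 + 210·0 = 88, valid modulo lcm(210, 4) = 420: x ≡ 88 (mod 420).
Verify: 88 mod 10 = 8, 88 mod 21 = 4, 88 mod 4 = 0.

x ≡ 88 (mod 420).


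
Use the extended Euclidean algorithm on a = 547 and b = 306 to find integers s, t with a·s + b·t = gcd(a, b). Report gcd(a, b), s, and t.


Euclidean algorithm on (547, 306) — divide until remainder is 0:
  547 = 1 · 306 + 241
  306 = 1 · 241 + 65
  241 = 3 · 65 + 46
  65 = 1 · 46 + 19
  46 = 2 · 19 + 8
  19 = 2 · 8 + 3
  8 = 2 · 3 + 2
  3 = 1 · 2 + 1
  2 = 2 · 1 + 0
gcd(547, 306) = 1.
Track Bezout coefficients alongside the remainders: start with r₀ = 547 = a·1 + b·0 (s = 1, t = 0) and r₁ = 306 = a·0 + b·1 (s = 0, t = 1); each new remainder r_{k+1} = r_{k-1} − q_k·r_k inherits s_{k+1} = s_{k-1} − q_k·s_k, t_{k+1} = t_{k-1} − q_k·t_k, so r_k = a·s_k + b·t_k at every step:
  q = 1: r = 241, s = 1 − 1·0 = 1, t = 0 − 1·1 = -1  (check: 547·1 + 306·(-1) = 241)
  q = 1: r = 65, s = 0 − 1·1 = -1, t = 1 − 1·(-1) = 2  (check: 547·(-1) + 306·2 = 65)
  q = 3: r = 46, s = 1 − 3·(-1) = 4, t = -1 − 3·2 = -7  (check: 547·4 + 306·(-7) = 46)
  q = 1: r = 19, s = -1 − 1·4 = -5, t = 2 − 1·(-7) = 9  (check: 547·(-5) + 306·9 = 19)
  q = 2: r = 8, s = 4 − 2·(-5) = 14, t = -7 − 2·9 = -25  (check: 547·14 + 306·(-25) = 8)
  q = 2: r = 3, s = -5 − 2·14 = -33, t = 9 − 2·(-25) = 59  (check: 547·(-33) + 306·59 = 3)
  q = 2: r = 2, s = 14 − 2·(-33) = 80, t = -25 − 2·59 = -143  (check: 547·80 + 306·(-143) = 2)
  q = 1: r = 1, s = -33 − 1·80 = -113, t = 59 − 1·(-143) = 202  (check: 547·(-113) + 306·202 = 1)
The row with r = 1 (the gcd) gives the Bezout coefficients s = -113, t = 202.
Result: 547 · (-113) + 306 · (202) = 1.

gcd(547, 306) = 1; s = -113, t = 202 (check: 547·(-113) + 306·202 = 1).
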